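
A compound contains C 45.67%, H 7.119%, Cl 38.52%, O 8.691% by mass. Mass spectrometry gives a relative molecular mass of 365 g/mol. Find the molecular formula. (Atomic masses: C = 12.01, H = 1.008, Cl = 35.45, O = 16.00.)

Assume 100 g: 45.67 g C, 7.119 g H, 38.52 g Cl, 8.691 g O.
C: 45.67 g ÷ 12.01 g/mol = 3.803 mol
H: 7.119 g ÷ 1.008 g/mol = 7.062 mol
Cl: 38.52 g ÷ 35.45 g/mol = 1.087 mol
O: 8.691 g ÷ 16.00 g/mol = 0.5432 mol
Smallest is O at 0.5432 mol; normalising gives C 7.001, H 13.002, Cl 2.000, O 1.000
≈ 7:13:2:1 → C7H13Cl2O
Empirical-formula mass = 184.07 g/mol
n = 365 / 184.07 = 1.98 ≈ 2
Molecular formula = (C7H13Cl2O)×2 = C14H26Cl4O2

C14H26Cl4O2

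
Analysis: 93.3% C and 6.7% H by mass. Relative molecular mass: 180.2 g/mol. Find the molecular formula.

Assume 100 g: 93.3 g C, 6.7 g H.
n(C) = 93.3/12.01 = 7.769, n(H) = 6.7/1.008 = 6.647
Smallest is H at 6.647 mol; normalising gives C 1.169, H 1.000
×6: C 7.01, H 6.00 → C7H6
Empirical-formula mass = 90.12 g/mol
n = 180.2 / 90.12 = 2.00 ≈ 2
Molecular formula = (C7H6)×2 = C14H12

C14H12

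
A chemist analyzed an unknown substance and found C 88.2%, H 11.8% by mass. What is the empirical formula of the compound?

C5H8

Assume 100 g: 88.2 g C, 11.8 g H.
n(C) = 88.2/12.01 = 7.344, n(H) = 11.8/1.008 = 11.71
Smallest is C at 7.344 mol; normalising gives C 1.000, H 1.594
×5: C 5.00, H 7.97 → C5H8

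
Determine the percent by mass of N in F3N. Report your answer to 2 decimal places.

19.73%

Molar mass = 3(19.00) + 1(14.01) = 71.010 g/mol
Mass of N per mole = 1 × 14.01 = 14.010 g
% N = 14.010 / 71.010 × 100 = 19.73%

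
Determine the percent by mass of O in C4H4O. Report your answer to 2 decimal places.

Molar mass = 4(12.01) + 4(1.008) + 1(16.00) = 68.072 g/mol
Mass of O per mole = 1 × 16.00 = 16.000 g
% O = 16.000 / 68.072 × 100 = 23.50%

23.50%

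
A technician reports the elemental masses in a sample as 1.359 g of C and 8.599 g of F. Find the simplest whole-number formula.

Moles — C: 1.359 / 12.01 = 0.1132 mol; F: 8.599 / 19.00 = 0.4526 mol
Divide by the smallest (0.1132 mol C): C 1.000, F 4.000
→ CF4

CF4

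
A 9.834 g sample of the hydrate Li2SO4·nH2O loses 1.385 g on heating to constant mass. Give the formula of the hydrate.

Mass of anhydrous Li2SO4 = 9.834 − 1.385 = 8.449 g
mol H2O = 1.385 / 18.02 = 0.07686
Molar mass of Li2SO4 = 109.95 g/mol → mol Li2SO4 = 8.449 / 109.95 = 0.07684
n = 0.07686 / 0.07684 = 1.00 ≈ 1 → Li2SO4·H2O

Li2SO4·H2O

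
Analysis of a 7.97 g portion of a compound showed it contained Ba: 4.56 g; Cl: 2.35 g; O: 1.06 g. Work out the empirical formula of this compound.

BaCl2O2

Moles — Ba: 4.56 / 137.33 = 0.0332 mol; Cl: 2.35 / 35.45 = 0.06629 mol; O: 1.06 / 16.00 = 0.06625 mol
Ratios (÷ 0.0332): Ba 1.000, Cl 1.996, O 1.995
≈ 1:2:2 → BaCl2O2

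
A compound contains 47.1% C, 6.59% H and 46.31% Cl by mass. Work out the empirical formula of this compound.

Assume 100 g: 47.1 g C, 6.59 g H, 46.31 g Cl.
n(C) = 47.1/12.01 = 3.922, n(H) = 6.59/1.008 = 6.538, n(Cl) = 46.31/35.45 = 1.306
Ratios (÷ 1.306): C 3.002, H 5.005, Cl 1.000
≈ 3:5:1 → C3H5Cl

C3H5Cl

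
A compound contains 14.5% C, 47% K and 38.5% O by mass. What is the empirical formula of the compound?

Assume 100 g: 14.5 g C, 47 g K, 38.5 g O.
Moles — C: 14.5 / 12.01 = 1.207 mol; K: 47 / 39.10 = 1.202 mol; O: 38.5 / 16.00 = 2.406 mol
Divide by the smallest (1.202 mol K): C 1.004, K 1.000, O 2.002
→ CKO2

CKO2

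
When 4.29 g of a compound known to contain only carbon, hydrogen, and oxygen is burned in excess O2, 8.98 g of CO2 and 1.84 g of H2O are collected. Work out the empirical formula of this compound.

C2H2O

mol C = 8.98 / 44.01 = 0.2040; mass C = 0.2040 × 12.01 = 2.451 g
mol H = 2 × (1.84 / 18.02) = 0.2042; mass H = 0.2042 × 1.008 = 0.2059 g
mass O = 4.29 − (2.656) = 1.634 g → mol O = 0.1021
Ratios (÷ 0.1021): C 1.999, H 2.000, O 1.000
→ C2H2O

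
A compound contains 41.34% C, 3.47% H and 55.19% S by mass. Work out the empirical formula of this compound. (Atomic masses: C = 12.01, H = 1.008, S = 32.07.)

Assume 100 g: 41.34 g C, 3.47 g H, 55.19 g S.
C: 41.34 g ÷ 12.01 g/mol = 3.442 mol
H: 3.47 g ÷ 1.008 g/mol = 3.442 mol
S: 55.19 g ÷ 32.07 g/mol = 1.721 mol
Ratios (÷ 1.721): C 2.000, H 2.000, S 1.000
Ratio ≈ 2:2:1, so the empirical formula is C2H2S

C2H2S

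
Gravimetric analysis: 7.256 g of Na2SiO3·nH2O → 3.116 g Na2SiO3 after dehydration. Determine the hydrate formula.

Na2SiO3·9H2O

Mass of water lost = 7.256 − 3.116 = 4.14 g → 4.14 / 18.02 = 0.2297 mol H2O
Molar mass of Na2SiO3 = 122.07 g/mol → mol Na2SiO3 = 3.116 / 122.07 = 0.02553
n = 0.2297 / 0.02553 = 9.00 ≈ 9 → Na2SiO3·9H2O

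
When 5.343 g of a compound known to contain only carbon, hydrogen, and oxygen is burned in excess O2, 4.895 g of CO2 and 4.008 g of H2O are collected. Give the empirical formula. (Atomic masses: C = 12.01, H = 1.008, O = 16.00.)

CH4O2

mol C = 4.895 / 44.01 = 0.1112; mass C = 0.1112 × 12.01 = 1.336 g
mol H = 2 × (4.008 / 18.02) = 0.4448; mass H = 0.4448 × 1.008 = 0.4484 g
mass O = 5.343 − (1.784) = 3.559 g → mol O = 0.2224
Smallest is C at 0.1112 mol; normalising gives C 1.000, H 3.999, O 2.000
Ratio ≈ 1:4:2, so the empirical formula is CH4O2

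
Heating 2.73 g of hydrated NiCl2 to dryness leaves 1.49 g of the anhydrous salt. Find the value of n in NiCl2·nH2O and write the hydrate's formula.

Mass of water lost = 2.73 − 1.49 = 1.24 g → 1.24 / 18.02 = 0.06881 mol H2O
Molar mass of NiCl2 = 129.59 g/mol → mol NiCl2 = 1.49 / 129.59 = 0.0115
n = 0.06881 / 0.0115 = 5.98 ≈ 6 → NiCl2·6H2O

NiCl2·6H2O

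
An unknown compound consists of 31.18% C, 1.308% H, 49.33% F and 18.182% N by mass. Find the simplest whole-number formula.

C2HF2N

Assume 100 g: 31.18 g C, 1.308 g H, 49.33 g F, 18.182 g N.
n(C) = 31.18/12.01 = 2.596, n(H) = 1.308/1.008 = 1.298, n(F) = 49.33/19.00 = 2.596, n(N) = 18.182/14.01 = 1.298
Ratios (÷ 1.298): C 2.001, H 1.000, F 2.001, N 1.000
≈ 2:1:2:1 → C2HF2N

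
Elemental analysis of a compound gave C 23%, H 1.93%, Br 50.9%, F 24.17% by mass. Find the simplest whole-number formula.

Assume 100 g: 23 g C, 1.93 g H, 50.9 g Br, 24.17 g F.
Moles — C: 23 / 12.01 = 1.915 mol; H: 1.93 / 1.008 = 1.915 mol; Br: 50.9 / 79.90 = 0.637 mol; F: 24.17 / 19.00 = 1.272 mol
Smallest is Br at 0.637 mol; normalising gives C 3.006, H 3.006, Br 1.000, F 1.997
≈ 3:3:1:2 → C3H3BrF2

C3H3BrF2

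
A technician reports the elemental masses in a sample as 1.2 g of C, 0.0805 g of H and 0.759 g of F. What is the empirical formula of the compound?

C5H4F2

Moles — C: 1.2 / 12.01 = 0.09992 mol; H: 0.0805 / 1.008 = 0.07986 mol; F: 0.759 / 19.00 = 0.03995 mol
Ratios (÷ 0.03995): C 2.501, H 1.999, F 1.000
Multiply by 2: C 5.00, H 4.00, F 2.00 → C5H4F2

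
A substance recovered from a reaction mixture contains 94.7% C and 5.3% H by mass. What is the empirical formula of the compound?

C3H2

Assume 100 g: 94.7 g C, 5.3 g H.
Moles — C: 94.7 / 12.01 = 7.885 mol; H: 5.3 / 1.008 = 5.258 mol
Ratios (÷ 5.258): C 1.500, H 1.000
Scaling by 2: C 3.00, H 2.00 → C3H2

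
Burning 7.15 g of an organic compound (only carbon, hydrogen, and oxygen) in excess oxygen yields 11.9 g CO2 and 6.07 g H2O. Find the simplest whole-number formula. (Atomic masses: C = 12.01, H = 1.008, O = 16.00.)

mol C = 11.9 / 44.01 = 0.2704; mass C = 0.2704 × 12.01 = 3.247 g
mol H = 2 × (6.07 / 18.02) = 0.6737; mass H = 0.6737 × 1.008 = 0.6791 g
mass O = 7.15 − (3.927) = 3.223 g → mol O = 0.2015
Smallest is O at 0.2015 mol; normalising gives C 1.342, H 3.344, O 1.000
Scaling by 3: C 4.03, H 10.03, O 3.00 → C4H10O3

C4H10O3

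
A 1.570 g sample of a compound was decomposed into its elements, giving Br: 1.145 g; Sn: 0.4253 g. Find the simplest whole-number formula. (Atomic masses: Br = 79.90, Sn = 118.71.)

Br4Sn

n(Br) = 1.145/79.90 = 0.01433, n(Sn) = 0.4253/118.71 = 0.003583
Smallest is Sn at 0.003583 mol; normalising gives Br 4.000, Sn 1.000
Ratio ≈ 4:1, so the empirical formula is Br4Sn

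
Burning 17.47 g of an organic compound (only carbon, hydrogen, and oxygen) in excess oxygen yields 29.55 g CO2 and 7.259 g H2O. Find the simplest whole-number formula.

C5H6O4

mol C = 29.55 / 44.01 = 0.6714; mass C = 0.6714 × 12.01 = 8.064 g
mol H = 2 × (7.259 / 18.02) = 0.8057; mass H = 0.8057 × 1.008 = 0.8121 g
mass O = 17.47 − (8.876) = 8.594 g → mol O = 0.5371
Divide by the smallest (0.5371 mol O): C 1.250, H 1.500, O 1.000
Multiply by 4: C 5.00, H 6.00, O 4.00 → C5H6O4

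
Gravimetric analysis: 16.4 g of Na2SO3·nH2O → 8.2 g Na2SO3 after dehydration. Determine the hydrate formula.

Na2SO3·7H2O

Mass of water lost = 16.4 − 8.2 = 8.2 g → 8.2 / 18.02 = 0.455 mol H2O
Molar mass of Na2SO3 = 126.05 g/mol → mol Na2SO3 = 8.2 / 126.05 = 0.06505
n = 0.455 / 0.06505 = 7.00 ≈ 7 → Na2SO3·7H2O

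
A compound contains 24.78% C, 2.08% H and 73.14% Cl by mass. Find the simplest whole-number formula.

Assume 100 g: 24.78 g C, 2.08 g H, 73.14 g Cl.
Moles — C: 24.78 / 12.01 = 2.063 mol; H: 2.08 / 1.008 = 2.063 mol; Cl: 73.14 / 35.45 = 2.063 mol
Smallest is Cl at 2.063 mol; normalising gives C 1.000, H 1.000, Cl 1.000
Ratio ≈ 1:1:1, so the empirical formula is CHCl

CHCl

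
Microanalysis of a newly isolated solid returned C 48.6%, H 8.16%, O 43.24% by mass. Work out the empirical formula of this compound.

Assume 100 g: 48.6 g C, 8.16 g H, 43.24 g O.
Moles — C: 48.6 / 12.01 = 4.047 mol; H: 8.16 / 1.008 = 8.095 mol; O: 43.24 / 16.00 = 2.703 mol
Ratios (÷ 2.703): C 1.497, H 2.995, O 1.000
Multiply by 2: C 2.99, H 5.99, O 2.00 → C3H6O2

C3H6O2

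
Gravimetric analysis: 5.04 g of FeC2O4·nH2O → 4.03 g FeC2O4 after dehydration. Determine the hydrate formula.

FeC2O4·2H2O

Mass of water lost = 5.04 − 4.03 = 1.01 g → 1.01 / 18.02 = 0.05605 mol H2O
Molar mass of FeC2O4 = 143.87 g/mol → mol FeC2O4 = 4.03 / 143.87 = 0.02801
n = 0.05605 / 0.02801 = 2.00 ≈ 2 → FeC2O4·2H2O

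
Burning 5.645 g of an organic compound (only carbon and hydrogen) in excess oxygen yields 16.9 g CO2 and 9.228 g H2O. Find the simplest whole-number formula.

mol C = 16.9 / 44.01 = 0.3840; mass C = 0.3840 × 12.01 = 4.612 g
mol H = 2 × (9.228 / 18.02) = 1.024; mass H = 1.024 × 1.008 = 1.032 g
Ratios (÷ 0.384): C 1.000, H 2.667
Scaling by 3: C 3.00, H 8.00 → C3H8

C3H8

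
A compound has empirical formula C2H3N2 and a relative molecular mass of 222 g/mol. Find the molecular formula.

C8H12N8

Empirical-formula mass = 55.06 g/mol
n = 222 / 55.06 = 4.03 ≈ 4
Molecular formula = (C2H3N2)4 = C8H12N8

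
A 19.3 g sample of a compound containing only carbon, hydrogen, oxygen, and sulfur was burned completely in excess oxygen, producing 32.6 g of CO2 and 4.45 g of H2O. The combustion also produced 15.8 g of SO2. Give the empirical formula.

C6H4OS2

mol C = 32.6 / 44.01 = 0.7407; mass C = 0.7407 × 12.01 = 8.896 g
mol H = 2 × (4.45 / 18.02) = 0.4939; mass H = 0.4939 × 1.008 = 0.4978 g
mol S = 15.8 / 64.07 = 0.2466; mass S = 7.909 g
mass O = 19.3 − (17.30) = 1.997 g → mol O = 0.1248
Ratios (÷ 0.1248): C 5.934, H 3.957, O 1.000, S 1.976
→ C6H4OS2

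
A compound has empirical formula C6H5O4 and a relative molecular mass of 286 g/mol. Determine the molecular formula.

Empirical-formula mass = 141.10 g/mol
n = 286 / 141.10 = 2.03 ≈ 2
Molecular formula = (C6H5O4)2 = C12H10O8

C12H10O8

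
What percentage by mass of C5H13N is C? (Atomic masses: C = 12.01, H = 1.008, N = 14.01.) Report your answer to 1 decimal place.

Molar mass = 5(12.01) + 13(1.008) + 1(14.01) = 87.164 g/mol
Mass of C per mole = 5 × 12.01 = 60.050 g
% C = 60.050 / 87.164 × 100 = 68.9%

68.9%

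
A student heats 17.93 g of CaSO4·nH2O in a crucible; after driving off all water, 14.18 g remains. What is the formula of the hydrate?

Mass of water lost = 17.93 − 14.18 = 3.75 g → 3.75 / 18.02 = 0.2081 mol H2O
Molar mass of CaSO4 = 136.15 g/mol → mol CaSO4 = 14.18 / 136.15 = 0.1041
n = 0.2081 / 0.1041 = 2.00 ≈ 2 → CaSO4·2H2O

CaSO4·2H2O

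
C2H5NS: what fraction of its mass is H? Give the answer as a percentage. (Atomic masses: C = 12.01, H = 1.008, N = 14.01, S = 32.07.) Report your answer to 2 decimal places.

Molar mass = 2(12.01) + 5(1.008) + 1(14.01) + 1(32.07) = 75.140 g/mol
Mass of H per mole = 5 × 1.008 = 5.040 g
% H = 5.040 / 75.140 × 100 = 6.71%

6.71%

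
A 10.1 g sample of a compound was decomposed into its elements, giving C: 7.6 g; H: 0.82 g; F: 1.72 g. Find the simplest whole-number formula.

n(C) = 7.6/12.01 = 0.6328, n(H) = 0.82/1.008 = 0.8135, n(F) = 1.72/19.00 = 0.09053
Divide by the smallest (0.09053 mol F): C 6.990, H 8.986, F 1.000
Ratio ≈ 7:9:1, so the empirical formula is C7H9F

C7H9F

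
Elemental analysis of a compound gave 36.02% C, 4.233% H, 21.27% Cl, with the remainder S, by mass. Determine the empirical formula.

C5H7ClS2

Assume 100 g: 36.02 g C, 4.233 g H, 21.27 g Cl, 38.477 g S.
C: 36.02 g ÷ 12.01 g/mol = 2.999 mol
H: 4.233 g ÷ 1.008 g/mol = 4.199 mol
Cl: 21.27 g ÷ 35.45 g/mol = 0.6 mol
S: 38.477 g ÷ 32.07 g/mol = 1.2 mol
Divide by the smallest (0.6 mol Cl): C 4.999, H 6.999, Cl 1.000, S 2.000
≈ 5:7:1:2 → C5H7ClS2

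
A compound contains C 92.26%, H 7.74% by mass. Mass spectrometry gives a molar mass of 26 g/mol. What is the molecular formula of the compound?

Assume 100 g: 92.26 g C, 7.74 g H.
n(C) = 92.26/12.01 = 7.682, n(H) = 7.74/1.008 = 7.679
Divide by the smallest (7.679 mol H): C 1.000, H 1.000
→ CH
Empirical-formula mass = 13.02 g/mol
n = 26 / 13.02 = 2.00 ≈ 2
Molecular formula = (CH)×2 = C2H2

C2H2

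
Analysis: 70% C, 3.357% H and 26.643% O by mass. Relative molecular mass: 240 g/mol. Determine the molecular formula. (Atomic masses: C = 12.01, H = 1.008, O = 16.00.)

C14H8O4

Assume 100 g: 70 g C, 3.357 g H, 26.643 g O.
Moles — C: 70 / 12.01 = 5.828 mol; H: 3.357 / 1.008 = 3.33 mol; O: 26.643 / 16.00 = 1.665 mol
Ratios (÷ 1.665): C 3.500, H 2.000, O 1.000
Scaling by 2: C 7.00, H 4.00, O 2.00 → C7H4O2
Empirical-formula mass = 120.10 g/mol
n = 240 / 120.10 = 2.00 ≈ 2
Molecular formula = (C7H4O2)×2 = C14H8O4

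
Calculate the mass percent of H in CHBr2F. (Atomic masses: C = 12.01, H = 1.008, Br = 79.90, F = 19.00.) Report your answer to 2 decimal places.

Molar mass = 1(12.01) + 1(1.008) + 2(79.90) + 1(19.00) = 191.818 g/mol
Mass of H per mole = 1 × 1.008 = 1.008 g
% H = 1.008 / 191.818 × 100 = 0.53%

0.53%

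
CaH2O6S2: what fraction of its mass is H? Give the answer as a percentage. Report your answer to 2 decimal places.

1.00%

Molar mass = 1(40.08) + 2(1.008) + 6(16.00) + 2(32.07) = 202.236 g/mol
Mass of H per mole = 2 × 1.008 = 2.016 g
% H = 2.016 / 202.236 × 100 = 1.00%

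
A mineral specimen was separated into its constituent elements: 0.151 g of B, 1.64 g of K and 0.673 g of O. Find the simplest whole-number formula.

BK3O3

n(B) = 0.151/10.81 = 0.01397, n(K) = 1.64/39.10 = 0.04194, n(O) = 0.673/16.00 = 0.04206
Smallest is B at 0.01397 mol; normalising gives B 1.000, K 3.003, O 3.011
Ratio ≈ 1:3:3, so the empirical formula is BK3O3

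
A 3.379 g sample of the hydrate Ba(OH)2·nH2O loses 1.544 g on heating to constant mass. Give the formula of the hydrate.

Ba(OH)2·8H2O

Mass of anhydrous Ba(OH)2 = 3.379 − 1.544 = 1.835 g
mol H2O = 1.544 / 18.02 = 0.08568
Molar mass of Ba(OH)2 = 171.35 g/mol → mol Ba(OH)2 = 1.835 / 171.35 = 0.01071
n = 0.08568 / 0.01071 = 8.00 ≈ 8 → Ba(OH)2·8H2O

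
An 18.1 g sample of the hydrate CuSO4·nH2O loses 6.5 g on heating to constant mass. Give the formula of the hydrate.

CuSO4·5H2O

Mass of anhydrous CuSO4 = 18.1 − 6.5 = 11.6 g
mol H2O = 6.5 / 18.02 = 0.3607
Molar mass of CuSO4 = 159.62 g/mol → mol CuSO4 = 11.6 / 159.62 = 0.07267
n = 0.3607 / 0.07267 = 4.96 ≈ 5 → CuSO4·5H2O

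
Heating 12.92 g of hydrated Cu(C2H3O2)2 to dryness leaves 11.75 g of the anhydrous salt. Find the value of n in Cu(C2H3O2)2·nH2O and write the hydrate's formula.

Mass of water lost = 12.92 − 11.75 = 1.17 g → 1.17 / 18.02 = 0.06493 mol H2O
Molar mass of Cu(C2H3O2)2 = 181.64 g/mol → mol Cu(C2H3O2)2 = 11.75 / 181.64 = 0.06469
n = 0.06493 / 0.06469 = 1.00 ≈ 1 → Cu(C2H3O2)2·H2O

Cu(C2H3O2)2·H2O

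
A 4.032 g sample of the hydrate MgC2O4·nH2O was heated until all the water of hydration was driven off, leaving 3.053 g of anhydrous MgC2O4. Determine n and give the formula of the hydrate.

MgC2O4·2H2O

Mass of water lost = 4.032 − 3.053 = 0.979 g → 0.979 / 18.02 = 0.05433 mol H2O
Molar mass of MgC2O4 = 112.33 g/mol → mol MgC2O4 = 3.053 / 112.33 = 0.02718
n = 0.05433 / 0.02718 = 2.00 ≈ 2 → MgC2O4·2H2O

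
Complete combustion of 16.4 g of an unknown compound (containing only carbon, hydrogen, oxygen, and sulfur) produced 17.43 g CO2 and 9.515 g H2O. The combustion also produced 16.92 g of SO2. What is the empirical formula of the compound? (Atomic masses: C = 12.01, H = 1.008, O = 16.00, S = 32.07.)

mol C = 17.43 / 44.01 = 0.3960; mass C = 0.3960 × 12.01 = 4.757 g
mol H = 2 × (9.515 / 18.02) = 1.056; mass H = 1.056 × 1.008 = 1.064 g
mol S = 16.92 / 64.07 = 0.2641; mass S = 8.469 g
mass O = 16.4 − (14.29) = 2.110 g → mol O = 0.1319
Divide by the smallest (0.1319 mol O): C 3.004, H 8.009, O 1.000, S 2.003
→ C3H8OS2

C3H8OS2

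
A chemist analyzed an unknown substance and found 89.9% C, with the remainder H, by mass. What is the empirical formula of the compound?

C3H4

Assume 100 g: 89.9 g C, 10.1 g H.
C: 89.9 g ÷ 12.01 g/mol = 7.485 mol
H: 10.1 g ÷ 1.008 g/mol = 10.02 mol
Ratios (÷ 7.485): C 1.000, H 1.339
Multiply by 3: C 3.00, H 4.02 → C3H4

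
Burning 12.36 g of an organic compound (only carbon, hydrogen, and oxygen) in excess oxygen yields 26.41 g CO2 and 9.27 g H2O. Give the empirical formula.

mol C = 26.41 / 44.01 = 0.6001; mass C = 0.6001 × 12.01 = 7.207 g
mol H = 2 × (9.27 / 18.02) = 1.029; mass H = 1.029 × 1.008 = 1.037 g
mass O = 12.36 − (8.244) = 4.116 g → mol O = 0.2572
Divide by the smallest (0.2572 mol O): C 2.333, H 4.000, O 1.000
Multiply by 3: C 7.00, H 12.00, O 3.00 → C7H12O3

C7H12O3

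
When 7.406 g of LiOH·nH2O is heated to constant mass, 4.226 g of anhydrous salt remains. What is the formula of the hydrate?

LiOH·H2O

Mass of water lost = 7.406 − 4.226 = 3.18 g → 3.18 / 18.02 = 0.1765 mol H2O
Molar mass of LiOH = 23.95 g/mol → mol LiOH = 4.226 / 23.95 = 0.1765
n = 0.1765 / 0.1765 = 1.00 ≈ 1 → LiOH·H2O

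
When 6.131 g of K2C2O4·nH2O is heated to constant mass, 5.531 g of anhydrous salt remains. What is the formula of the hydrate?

K2C2O4·H2O

Mass of water lost = 6.131 − 5.531 = 0.6 g → 0.6 / 18.02 = 0.0333 mol H2O
Molar mass of K2C2O4 = 166.22 g/mol → mol K2C2O4 = 5.531 / 166.22 = 0.03328
n = 0.0333 / 0.03328 = 1.00 ≈ 1 → K2C2O4·H2O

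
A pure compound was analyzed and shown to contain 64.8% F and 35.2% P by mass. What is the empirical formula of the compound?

F3P

Assume 100 g: 64.8 g F, 35.2 g P.
F: 64.8 g ÷ 19.00 g/mol = 3.411 mol
P: 35.2 g ÷ 30.97 g/mol = 1.137 mol
Divide by the smallest (1.137 mol P): F 3.001, P 1.000
→ F3P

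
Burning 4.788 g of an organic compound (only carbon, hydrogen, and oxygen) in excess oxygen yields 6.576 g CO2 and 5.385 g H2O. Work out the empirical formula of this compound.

mol C = 6.576 / 44.01 = 0.1494; mass C = 0.1494 × 12.01 = 1.795 g
mol H = 2 × (5.385 / 18.02) = 0.5977; mass H = 0.5977 × 1.008 = 0.6025 g
mass O = 4.788 − (2.397) = 2.391 g → mol O = 0.1494
Ratios (÷ 0.1494): C 1.000, H 4.000, O 1.000
→ CH4O

CH4O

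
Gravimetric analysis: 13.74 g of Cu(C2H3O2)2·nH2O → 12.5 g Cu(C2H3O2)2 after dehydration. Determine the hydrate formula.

Mass of water lost = 13.74 − 12.5 = 1.24 g → 1.24 / 18.02 = 0.06881 mol H2O
Molar mass of Cu(C2H3O2)2 = 181.64 g/mol → mol Cu(C2H3O2)2 = 12.5 / 181.64 = 0.06882
n = 0.06881 / 0.06882 = 1.00 ≈ 1 → Cu(C2H3O2)2·H2O

Cu(C2H3O2)2·H2O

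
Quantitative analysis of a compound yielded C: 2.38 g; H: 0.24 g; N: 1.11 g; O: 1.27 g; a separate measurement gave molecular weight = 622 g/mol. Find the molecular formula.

C: 2.38 g ÷ 12.01 g/mol = 0.1982 mol
H: 0.24 g ÷ 1.008 g/mol = 0.2381 mol
N: 1.11 g ÷ 14.01 g/mol = 0.07923 mol
O: 1.27 g ÷ 16.00 g/mol = 0.07938 mol
Smallest is N at 0.07923 mol; normalising gives C 2.501, H 3.005, N 1.000, O 1.002
Scaling by 2: C 5.00, H 6.01, N 2.00, O 2.00 → C5H6N2O2
Empirical-formula mass = 126.12 g/mol
n = 622 / 126.12 = 4.93 ≈ 5
Molecular formula = (C5H6N2O2)×5 = C25H30N10O10

C25H30N10O10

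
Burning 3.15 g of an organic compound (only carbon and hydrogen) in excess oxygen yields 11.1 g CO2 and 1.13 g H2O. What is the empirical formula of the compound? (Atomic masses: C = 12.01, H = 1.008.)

mol C = 11.1 / 44.01 = 0.2522; mass C = 0.2522 × 12.01 = 3.029 g
mol H = 2 × (1.13 / 18.02) = 0.1254; mass H = 0.1254 × 1.008 = 0.1264 g
Divide by the smallest (0.1254 mol H): C 2.011, H 1.000
≈ 2:1 → C2H

C2H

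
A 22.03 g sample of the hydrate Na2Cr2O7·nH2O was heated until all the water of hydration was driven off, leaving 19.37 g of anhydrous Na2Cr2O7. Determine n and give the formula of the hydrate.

Mass of water lost = 22.03 − 19.37 = 2.66 g → 2.66 / 18.02 = 0.1476 mol H2O
Molar mass of Na2Cr2O7 = 261.98 g/mol → mol Na2Cr2O7 = 19.37 / 261.98 = 0.07394
n = 0.1476 / 0.07394 = 2.00 ≈ 2 → Na2Cr2O7·2H2O

Na2Cr2O7·2H2O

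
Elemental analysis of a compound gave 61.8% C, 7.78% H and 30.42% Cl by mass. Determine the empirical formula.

C6H9Cl

Assume 100 g: 61.8 g C, 7.78 g H, 30.42 g Cl.
n(C) = 61.8/12.01 = 5.146, n(H) = 7.78/1.008 = 7.718, n(Cl) = 30.42/35.45 = 0.8581
Divide by the smallest (0.8581 mol Cl): C 5.997, H 8.994, Cl 1.000
≈ 6:9:1 → C6H9Cl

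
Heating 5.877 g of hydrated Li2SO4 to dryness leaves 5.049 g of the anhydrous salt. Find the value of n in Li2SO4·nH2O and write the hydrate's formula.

Mass of water lost = 5.877 − 5.049 = 0.828 g → 0.828 / 18.02 = 0.04595 mol H2O
Molar mass of Li2SO4 = 109.95 g/mol → mol Li2SO4 = 5.049 / 109.95 = 0.04592
n = 0.04595 / 0.04592 = 1.00 ≈ 1 → Li2SO4·H2O

Li2SO4·H2O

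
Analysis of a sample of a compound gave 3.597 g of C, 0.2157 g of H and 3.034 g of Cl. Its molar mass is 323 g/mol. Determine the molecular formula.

C14H10Cl4

n(C) = 3.597/12.01 = 0.2995, n(H) = 0.2157/1.008 = 0.214, n(Cl) = 3.034/35.45 = 0.08559
Ratios (÷ 0.08559): C 3.499, H 2.500, Cl 1.000
Scaling by 2: C 7.00, H 5.00, Cl 2.00 → C7H5Cl2
Empirical-formula mass = 160.01 g/mol
n = 323 / 160.01 = 2.02 ≈ 2
Molecular formula = (C7H5Cl2)×2 = C14H10Cl4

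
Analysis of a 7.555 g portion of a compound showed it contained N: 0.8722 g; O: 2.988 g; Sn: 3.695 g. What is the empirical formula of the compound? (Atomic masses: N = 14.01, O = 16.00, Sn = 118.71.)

N2O6Sn

n(N) = 0.8722/14.01 = 0.06226, n(O) = 2.988/16.00 = 0.1867, n(Sn) = 3.695/118.71 = 0.03113
Divide by the smallest (0.03113 mol Sn): N 2.000, O 6.000, Sn 1.000
→ N2O6Sn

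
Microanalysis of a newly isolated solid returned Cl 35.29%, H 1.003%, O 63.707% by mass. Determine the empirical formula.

Assume 100 g: 35.29 g Cl, 1.003 g H, 63.707 g O.
n(Cl) = 35.29/35.45 = 0.9955, n(H) = 1.003/1.008 = 0.995, n(O) = 63.707/16.00 = 3.982
Divide by the smallest (0.995 mol H): Cl 1.000, H 1.000, O 4.002
Ratio ≈ 1:1:4, so the empirical formula is ClHO4

ClHO4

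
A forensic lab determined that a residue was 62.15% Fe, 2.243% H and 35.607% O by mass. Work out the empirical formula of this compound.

Assume 100 g: 62.15 g Fe, 2.243 g H, 35.607 g O.
Moles — Fe: 62.15 / 55.85 = 1.113 mol; H: 2.243 / 1.008 = 2.225 mol; O: 35.607 / 16.00 = 2.225 mol
Divide by the smallest (1.113 mol Fe): Fe 1.000, H 2.000, O 2.000
Ratio ≈ 1:2:2, so the empirical formula is FeH2O2

FeH2O2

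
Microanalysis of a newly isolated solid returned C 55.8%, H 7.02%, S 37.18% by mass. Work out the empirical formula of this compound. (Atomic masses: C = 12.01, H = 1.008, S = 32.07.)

Assume 100 g: 55.8 g C, 7.02 g H, 37.18 g S.
n(C) = 55.8/12.01 = 4.646, n(H) = 7.02/1.008 = 6.964, n(S) = 37.18/32.07 = 1.159
Ratios (÷ 1.159): C 4.008, H 6.007, S 1.000
→ C4H6S

C4H6S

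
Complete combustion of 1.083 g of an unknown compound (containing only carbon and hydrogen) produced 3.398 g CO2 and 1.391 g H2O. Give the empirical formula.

CH2

mol C = 3.398 / 44.01 = 0.07721; mass C = 0.07721 × 12.01 = 0.9273 g
mol H = 2 × (1.391 / 18.02) = 0.1544; mass H = 0.1544 × 1.008 = 0.1556 g
Divide by the smallest (0.07721 mol C): C 1.000, H 2.000
→ CH2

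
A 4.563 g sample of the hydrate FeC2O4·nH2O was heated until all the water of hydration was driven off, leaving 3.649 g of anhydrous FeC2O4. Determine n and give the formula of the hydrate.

Mass of water lost = 4.563 − 3.649 = 0.914 g → 0.914 / 18.02 = 0.05072 mol H2O
Molar mass of FeC2O4 = 143.87 g/mol → mol FeC2O4 = 3.649 / 143.87 = 0.02536
n = 0.05072 / 0.02536 = 2.00 ≈ 2 → FeC2O4·2H2O

FeC2O4·2H2O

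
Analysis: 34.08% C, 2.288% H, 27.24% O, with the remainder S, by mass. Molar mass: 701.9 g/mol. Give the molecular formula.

C20H16O12S8

Assume 100 g: 34.08 g C, 2.288 g H, 27.24 g O, 36.392 g S.
Moles — C: 34.08 / 12.01 = 2.838 mol; H: 2.288 / 1.008 = 2.27 mol; O: 27.24 / 16.00 = 1.702 mol; S: 36.392 / 32.07 = 1.135 mol
Divide by the smallest (1.135 mol S): C 2.501, H 2.000, O 1.500, S 1.000
Multiply by 2: C 5.00, H 4.00, O 3.00, S 2.00 → C5H4O3S2
Empirical-formula mass = 176.22 g/mol
n = 701.9 / 176.22 = 3.98 ≈ 4
Molecular formula = (C5H4O3S2)×4 = C20H16O12S8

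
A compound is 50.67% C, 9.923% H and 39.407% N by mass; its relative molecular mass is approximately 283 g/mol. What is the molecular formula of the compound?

C12H28N8

Assume 100 g: 50.67 g C, 9.923 g H, 39.407 g N.
n(C) = 50.67/12.01 = 4.219, n(H) = 9.923/1.008 = 9.844, n(N) = 39.407/14.01 = 2.813
Ratios (÷ 2.813): C 1.500, H 3.500, N 1.000
×2: C 3.00, H 7.00, N 2.00 → C3H7N2
Empirical-formula mass = 71.11 g/mol
n = 283 / 71.11 = 3.98 ≈ 4
Molecular formula = (C3H7N2)×4 = C12H28N8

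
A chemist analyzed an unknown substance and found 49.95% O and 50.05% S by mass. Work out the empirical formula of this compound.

O2S

Assume 100 g: 49.95 g O, 50.05 g S.
Moles — O: 49.95 / 16.00 = 3.122 mol; S: 50.05 / 32.07 = 1.561 mol
Ratios (÷ 1.561): O 2.000, S 1.000
→ O2S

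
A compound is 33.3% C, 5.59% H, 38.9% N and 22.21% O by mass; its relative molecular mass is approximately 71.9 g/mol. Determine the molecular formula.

C2H4N2O

Assume 100 g: 33.3 g C, 5.59 g H, 38.9 g N, 22.21 g O.
C: 33.3 g ÷ 12.01 g/mol = 2.773 mol
H: 5.59 g ÷ 1.008 g/mol = 5.546 mol
N: 38.9 g ÷ 14.01 g/mol = 2.777 mol
O: 22.21 g ÷ 16.00 g/mol = 1.388 mol
Ratios (÷ 1.388): C 1.997, H 3.995, N 2.000, O 1.000
→ C2H4N2O
Empirical-formula mass = 72.07 g/mol
n = 71.9 / 72.07 = 1.00 ≈ 1
Molecular formula = empirical formula = C2H4N2O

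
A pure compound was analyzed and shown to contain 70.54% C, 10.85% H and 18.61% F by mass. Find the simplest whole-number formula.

C6H11F

Assume 100 g: 70.54 g C, 10.85 g H, 18.61 g F.
n(C) = 70.54/12.01 = 5.873, n(H) = 10.85/1.008 = 10.76, n(F) = 18.61/19.00 = 0.9795
Smallest is F at 0.9795 mol; normalising gives C 5.997, H 10.989, F 1.000
Ratio ≈ 6:11:1, so the empirical formula is C6H11F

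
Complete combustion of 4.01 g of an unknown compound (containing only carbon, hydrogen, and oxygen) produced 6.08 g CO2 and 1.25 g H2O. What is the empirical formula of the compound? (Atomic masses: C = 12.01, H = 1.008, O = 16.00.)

CHO

mol C = 6.08 / 44.01 = 0.1382; mass C = 0.1382 × 12.01 = 1.659 g
mol H = 2 × (1.25 / 18.02) = 0.1387; mass H = 0.1387 × 1.008 = 0.1398 g
mass O = 4.01 − (1.799) = 2.211 g → mol O = 0.1382
Divide by the smallest (0.1382 mol C): C 1.000, H 1.004, O 1.000
≈ 1:1:1 → CHO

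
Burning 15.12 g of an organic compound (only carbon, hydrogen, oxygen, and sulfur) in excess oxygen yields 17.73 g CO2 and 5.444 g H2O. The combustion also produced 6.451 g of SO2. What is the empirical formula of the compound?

C4H6O4S

mol C = 17.73 / 44.01 = 0.4029; mass C = 0.4029 × 12.01 = 4.838 g
mol H = 2 × (5.444 / 18.02) = 0.6042; mass H = 0.6042 × 1.008 = 0.6091 g
mol S = 6.451 / 64.07 = 0.1007; mass S = 3.229 g
mass O = 15.12 − (8.676) = 6.444 g → mol O = 0.4027
Divide by the smallest (0.1007 mol S): C 4.001, H 6.001, O 4.000, S 1.000
Ratio ≈ 4:6:4:1, so the empirical formula is C4H6O4S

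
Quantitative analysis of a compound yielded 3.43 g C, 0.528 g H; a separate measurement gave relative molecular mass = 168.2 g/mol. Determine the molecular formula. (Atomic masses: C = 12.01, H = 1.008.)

Moles — C: 3.43 / 12.01 = 0.2856 mol; H: 0.528 / 1.008 = 0.5238 mol
Smallest is C at 0.2856 mol; normalising gives C 1.000, H 1.834
Scaling by 6: C 6.00, H 11.00 → C6H11
Empirical-formula mass = 83.15 g/mol
n = 168.2 / 83.15 = 2.02 ≈ 2
Molecular formula = (C6H11)×2 = C12H22

C12H22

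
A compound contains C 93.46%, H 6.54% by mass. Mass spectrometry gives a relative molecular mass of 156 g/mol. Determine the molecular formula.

Assume 100 g: 93.46 g C, 6.54 g H.
C: 93.46 g ÷ 12.01 g/mol = 7.782 mol
H: 6.54 g ÷ 1.008 g/mol = 6.488 mol
Divide by the smallest (6.488 mol H): C 1.199, H 1.000
Multiply by 5: C 6.00, H 5.00 → C6H5
Empirical-formula mass = 77.10 g/mol
n = 156 / 77.10 = 2.02 ≈ 2
Molecular formula = (C6H5)×2 = C12H10

C12H10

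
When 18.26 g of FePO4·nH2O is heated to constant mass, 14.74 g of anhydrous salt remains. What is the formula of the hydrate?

Mass of water lost = 18.26 − 14.74 = 3.52 g → 3.52 / 18.02 = 0.1953 mol H2O
Molar mass of FePO4 = 150.82 g/mol → mol FePO4 = 14.74 / 150.82 = 0.09773
n = 0.1953 / 0.09773 = 2.00 ≈ 2 → FePO4·2H2O

FePO4·2H2O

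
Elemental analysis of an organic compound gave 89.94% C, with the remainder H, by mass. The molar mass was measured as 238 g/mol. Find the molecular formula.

C18H24

Assume 100 g: 89.94 g C, 10.06 g H.
n(C) = 89.94/12.01 = 7.489, n(H) = 10.06/1.008 = 9.98
Ratios (÷ 7.489): C 1.000, H 1.333
×3: C 3.00, H 4.00 → C3H4
Empirical-formula mass = 40.06 g/mol
n = 238 / 40.06 = 5.94 ≈ 6
Molecular formula = (C3H4)×6 = C18H24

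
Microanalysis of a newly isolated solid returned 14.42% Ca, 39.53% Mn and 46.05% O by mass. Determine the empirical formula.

CaMn2O8

Assume 100 g: 14.42 g Ca, 39.53 g Mn, 46.05 g O.
n(Ca) = 14.42/40.08 = 0.3598, n(Mn) = 39.53/54.94 = 0.7195, n(O) = 46.05/16.00 = 2.878
Ratios (÷ 0.3598): Ca 1.000, Mn 2.000, O 8.000
→ CaMn2O8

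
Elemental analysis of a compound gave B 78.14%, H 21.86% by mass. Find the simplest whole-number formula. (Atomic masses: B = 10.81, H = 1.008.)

Assume 100 g: 78.14 g B, 21.86 g H.
n(B) = 78.14/10.81 = 7.228, n(H) = 21.86/1.008 = 21.69
Smallest is B at 7.228 mol; normalising gives B 1.000, H 3.000
→ BH3

BH3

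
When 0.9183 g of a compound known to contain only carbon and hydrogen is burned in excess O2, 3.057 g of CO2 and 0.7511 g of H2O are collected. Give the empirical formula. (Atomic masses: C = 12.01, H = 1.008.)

mol C = 3.057 / 44.01 = 0.06946; mass C = 0.06946 × 12.01 = 0.8342 g
mol H = 2 × (0.7511 / 18.02) = 0.08336; mass H = 0.08336 × 1.008 = 0.08403 g
Smallest is C at 0.06946 mol; normalising gives C 1.000, H 1.200
×5: C 5.00, H 6.00 → C5H6

C5H6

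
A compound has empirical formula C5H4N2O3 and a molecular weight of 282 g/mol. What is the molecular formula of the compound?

C10H8N4O6

Empirical-formula mass = 140.10 g/mol
n = 282 / 140.10 = 2.01 ≈ 2
Molecular formula = (C5H4N2O3)2 = C10H8N4O6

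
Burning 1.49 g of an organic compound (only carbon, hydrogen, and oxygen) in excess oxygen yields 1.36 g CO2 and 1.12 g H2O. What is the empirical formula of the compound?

CH4O2

mol C = 1.36 / 44.01 = 0.03090; mass C = 0.03090 × 12.01 = 0.3711 g
mol H = 2 × (1.12 / 18.02) = 0.1243; mass H = 0.1243 × 1.008 = 0.1253 g
mass O = 1.49 − (0.4964) = 0.9936 g → mol O = 0.06210
Smallest is C at 0.0309 mol; normalising gives C 1.000, H 4.023, O 2.010
Ratio ≈ 1:4:2, so the empirical formula is CH4O2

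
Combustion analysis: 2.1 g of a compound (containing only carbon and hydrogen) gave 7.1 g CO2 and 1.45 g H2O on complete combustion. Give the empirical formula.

CH

mol C = 7.1 / 44.01 = 0.1613; mass C = 0.1613 × 12.01 = 1.938 g
mol H = 2 × (1.45 / 18.02) = 0.1609; mass H = 0.1609 × 1.008 = 0.1622 g
Ratios (÷ 0.1609): C 1.002, H 1.000
≈ 1:1 → CH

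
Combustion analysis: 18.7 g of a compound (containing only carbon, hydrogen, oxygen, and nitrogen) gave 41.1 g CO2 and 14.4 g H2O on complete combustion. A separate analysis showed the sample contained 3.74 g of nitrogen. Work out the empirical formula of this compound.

mol C = 41.1 / 44.01 = 0.9339; mass C = 0.9339 × 12.01 = 11.22 g
mol H = 2 × (14.4 / 18.02) = 1.598; mass H = 1.598 × 1.008 = 1.611 g
mol N = 3.74 / 14.01 = 0.2670
mass O = 18.7 − (16.57) = 2.133 g → mol O = 0.1333
Divide by the smallest (0.1333 mol O): C 7.005, H 11.988, N 2.002, O 1.000
≈ 7:12:2:1 → C7H12N2O

C7H12N2O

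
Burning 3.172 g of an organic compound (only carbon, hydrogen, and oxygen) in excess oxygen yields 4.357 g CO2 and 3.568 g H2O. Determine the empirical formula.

CH4O

mol C = 4.357 / 44.01 = 0.09900; mass C = 0.09900 × 12.01 = 1.189 g
mol H = 2 × (3.568 / 18.02) = 0.3960; mass H = 0.3960 × 1.008 = 0.3992 g
mass O = 3.172 − (1.588) = 1.584 g → mol O = 0.09899
Smallest is O at 0.09899 mol; normalising gives C 1.000, H 4.000, O 1.000
Ratio ≈ 1:4:1, so the empirical formula is CH4O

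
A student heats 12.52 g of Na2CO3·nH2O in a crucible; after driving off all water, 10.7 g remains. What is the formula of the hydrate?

Na2CO3·H2O

Mass of water lost = 12.52 − 10.7 = 1.82 g → 1.82 / 18.02 = 0.101 mol H2O
Molar mass of Na2CO3 = 105.99 g/mol → mol Na2CO3 = 10.7 / 105.99 = 0.101
n = 0.101 / 0.101 = 1.00 ≈ 1 → Na2CO3·H2O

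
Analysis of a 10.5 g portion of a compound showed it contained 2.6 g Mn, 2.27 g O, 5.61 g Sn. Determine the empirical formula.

MnO3Sn

n(Mn) = 2.6/54.94 = 0.04732, n(O) = 2.27/16.00 = 0.1419, n(Sn) = 5.61/118.71 = 0.04726
Divide by the smallest (0.04726 mol Sn): Mn 1.001, O 3.002, Sn 1.000
≈ 1:3:1 → MnO3Sn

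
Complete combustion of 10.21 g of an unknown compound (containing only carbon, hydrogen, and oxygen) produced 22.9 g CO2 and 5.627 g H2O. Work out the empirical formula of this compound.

mol C = 22.9 / 44.01 = 0.5203; mass C = 0.5203 × 12.01 = 6.249 g
mol H = 2 × (5.627 / 18.02) = 0.6245; mass H = 0.6245 × 1.008 = 0.6295 g
mass O = 10.21 − (6.879) = 3.331 g → mol O = 0.2082
Smallest is O at 0.2082 mol; normalising gives C 2.499, H 3.000, O 1.000
Multiply by 2: C 5.00, H 6.00, O 2.00 → C5H6O2

C5H6O2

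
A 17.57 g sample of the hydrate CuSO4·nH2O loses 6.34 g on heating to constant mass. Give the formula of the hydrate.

CuSO4·5H2O

Mass of anhydrous CuSO4 = 17.57 − 6.34 = 11.23 g
mol H2O = 6.34 / 18.02 = 0.3518
Molar mass of CuSO4 = 159.62 g/mol → mol CuSO4 = 11.23 / 159.62 = 0.07035
n = 0.3518 / 0.07035 = 5.00 ≈ 5 → CuSO4·5H2O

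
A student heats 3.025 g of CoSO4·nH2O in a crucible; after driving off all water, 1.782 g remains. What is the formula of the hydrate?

Mass of water lost = 3.025 − 1.782 = 1.243 g → 1.243 / 18.02 = 0.06898 mol H2O
Molar mass of CoSO4 = 155.00 g/mol → mol CoSO4 = 1.782 / 155.00 = 0.0115
n = 0.06898 / 0.0115 = 6.00 ≈ 6 → CoSO4·6H2O

CoSO4·6H2O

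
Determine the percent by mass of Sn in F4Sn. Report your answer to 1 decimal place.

61.0%

Molar mass = 4(19.00) + 1(118.71) = 194.710 g/mol
Mass of Sn per mole = 1 × 118.71 = 118.710 g
% Sn = 118.710 / 194.710 × 100 = 61.0%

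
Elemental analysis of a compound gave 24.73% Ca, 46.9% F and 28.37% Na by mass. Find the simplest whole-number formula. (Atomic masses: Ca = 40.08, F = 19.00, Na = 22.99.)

Assume 100 g: 24.73 g Ca, 46.9 g F, 28.37 g Na.
Moles — Ca: 24.73 / 40.08 = 0.617 mol; F: 46.9 / 19.00 = 2.468 mol; Na: 28.37 / 22.99 = 1.234 mol
Divide by the smallest (0.617 mol Ca): Ca 1.000, F 4.001, Na 2.000
≈ 1:4:2 → CaF4Na2

CaF4Na2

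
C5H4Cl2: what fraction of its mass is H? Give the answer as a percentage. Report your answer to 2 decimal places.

2.99%

Molar mass = 5(12.01) + 4(1.008) + 2(35.45) = 134.982 g/mol
Mass of H per mole = 4 × 1.008 = 4.032 g
% H = 4.032 / 134.982 × 100 = 2.99%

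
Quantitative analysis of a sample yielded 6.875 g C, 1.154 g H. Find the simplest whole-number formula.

CH2

Moles — C: 6.875 / 12.01 = 0.5724 mol; H: 1.154 / 1.008 = 1.145 mol
Smallest is C at 0.5724 mol; normalising gives C 1.000, H 2.000
≈ 1:2 → CH2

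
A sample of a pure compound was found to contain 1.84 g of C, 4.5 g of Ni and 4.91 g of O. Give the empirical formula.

C2NiO4

Moles — C: 1.84 / 12.01 = 0.1532 mol; Ni: 4.5 / 58.69 = 0.07667 mol; O: 4.91 / 16.00 = 0.3069 mol
Smallest is Ni at 0.07667 mol; normalising gives C 1.998, Ni 1.000, O 4.002
→ C2NiO4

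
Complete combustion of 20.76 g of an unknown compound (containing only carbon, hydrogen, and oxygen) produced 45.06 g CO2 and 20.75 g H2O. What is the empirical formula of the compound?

mol C = 45.06 / 44.01 = 1.024; mass C = 1.024 × 12.01 = 12.30 g
mol H = 2 × (20.75 / 18.02) = 2.303; mass H = 2.303 × 1.008 = 2.321 g
mass O = 20.76 − (14.62) = 6.142 g → mol O = 0.3839
Smallest is O at 0.3839 mol; normalising gives C 2.667, H 5.999, O 1.000
×3: C 8.00, H 18.00, O 3.00 → C8H18O3

C8H18O3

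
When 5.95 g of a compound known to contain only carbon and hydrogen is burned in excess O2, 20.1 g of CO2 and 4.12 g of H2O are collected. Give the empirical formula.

CH

mol C = 20.1 / 44.01 = 0.4567; mass C = 0.4567 × 12.01 = 5.485 g
mol H = 2 × (4.12 / 18.02) = 0.4573; mass H = 0.4573 × 1.008 = 0.4609 g
Divide by the smallest (0.4567 mol C): C 1.000, H 1.001
Ratio ≈ 1:1, so the empirical formula is CH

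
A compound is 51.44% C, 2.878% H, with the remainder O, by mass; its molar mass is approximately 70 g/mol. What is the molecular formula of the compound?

C3H2O2

Assume 100 g: 51.44 g C, 2.878 g H, 45.682 g O.
Moles — C: 51.44 / 12.01 = 4.283 mol; H: 2.878 / 1.008 = 2.855 mol; O: 45.682 / 16.00 = 2.855 mol
Ratios (÷ 2.855): C 1.500, H 1.000, O 1.000
Multiply by 2: C 3.00, H 2.00, O 2.00 → C3H2O2
Empirical-formula mass = 70.05 g/mol
n = 70 / 70.05 = 1.00 ≈ 1
Molecular formula = empirical formula = C3H2O2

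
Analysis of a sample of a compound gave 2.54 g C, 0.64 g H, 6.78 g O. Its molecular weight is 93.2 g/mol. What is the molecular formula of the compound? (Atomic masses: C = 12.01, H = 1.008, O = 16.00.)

C2H6O4

C: 2.54 g ÷ 12.01 g/mol = 0.2115 mol
H: 0.64 g ÷ 1.008 g/mol = 0.6349 mol
O: 6.78 g ÷ 16.00 g/mol = 0.4238 mol
Smallest is C at 0.2115 mol; normalising gives C 1.000, H 3.002, O 2.004
→ CH3O2
Empirical-formula mass = 47.03 g/mol
n = 93.2 / 47.03 = 1.98 ≈ 2
Molecular formula = (CH3O2)×2 = C2H6O4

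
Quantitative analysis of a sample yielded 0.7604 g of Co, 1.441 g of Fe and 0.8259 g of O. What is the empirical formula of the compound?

Moles — Co: 0.7604 / 58.93 = 0.0129 mol; Fe: 1.441 / 55.85 = 0.0258 mol; O: 0.8259 / 16.00 = 0.05162 mol
Smallest is Co at 0.0129 mol; normalising gives Co 1.000, Fe 2.000, O 4.000
→ CoFe2O4

CoFe2O4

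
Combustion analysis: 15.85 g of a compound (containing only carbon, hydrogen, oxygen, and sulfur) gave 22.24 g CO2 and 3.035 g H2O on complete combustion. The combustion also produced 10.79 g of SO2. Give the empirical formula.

mol C = 22.24 / 44.01 = 0.5053; mass C = 0.5053 × 12.01 = 6.069 g
mol H = 2 × (3.035 / 18.02) = 0.3368; mass H = 0.3368 × 1.008 = 0.3395 g
mol S = 10.79 / 64.07 = 0.1684; mass S = 5.401 g
mass O = 15.85 − (11.81) = 4.040 g → mol O = 0.2525
Ratios (÷ 0.1684): C 3.001, H 2.000, O 1.499, S 1.000
Multiply by 2: C 6.00, H 4.00, O 3.00, S 2.00 → C6H4O3S2

C6H4O3S2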